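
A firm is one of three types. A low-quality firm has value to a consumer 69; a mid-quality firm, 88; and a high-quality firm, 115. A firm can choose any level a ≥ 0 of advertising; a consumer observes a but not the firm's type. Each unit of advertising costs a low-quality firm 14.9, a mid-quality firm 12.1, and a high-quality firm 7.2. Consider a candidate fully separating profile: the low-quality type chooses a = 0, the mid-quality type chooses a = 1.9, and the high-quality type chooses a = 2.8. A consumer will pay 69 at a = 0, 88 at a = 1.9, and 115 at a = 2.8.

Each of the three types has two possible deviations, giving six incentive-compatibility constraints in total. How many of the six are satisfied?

3

High-quality (own payoff 115 − 7.2×2.8 = 94.84): to a=0 gives 69 → no gain ✓; to a=1.9 gives 88 − 7.2×1.9 = 74.32 → no gain ✓.
Low-quality (own payoff 69): to a=1.9 gives 88 − 14.9×1.9 = 59.69 → no gain ✓; to a=2.8 gives 115 − 14.9×2.8 = 73.28 → profitable ✗.
Mid-quality (own payoff 88 − 12.1×1.9 = 65.01): to a=0 gives 69 → profitable ✗; to a=2.8 gives 115 − 12.1×2.8 = 81.12 → profitable ✗.
3 of the 6 constraints hold; not an equilibrium.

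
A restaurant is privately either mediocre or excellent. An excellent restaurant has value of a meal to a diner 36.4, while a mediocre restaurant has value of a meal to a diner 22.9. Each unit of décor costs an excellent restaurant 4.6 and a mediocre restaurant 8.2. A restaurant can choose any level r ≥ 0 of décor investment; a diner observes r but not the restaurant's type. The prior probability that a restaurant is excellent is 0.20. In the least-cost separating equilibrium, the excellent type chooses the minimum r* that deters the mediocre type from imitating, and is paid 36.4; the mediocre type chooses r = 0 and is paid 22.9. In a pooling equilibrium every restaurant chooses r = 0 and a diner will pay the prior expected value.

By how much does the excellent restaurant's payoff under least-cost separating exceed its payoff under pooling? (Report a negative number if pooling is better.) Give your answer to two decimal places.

Least-cost separating signal: r* solves 22.9 = 36.4 − 8.2·r*, so r* = (36.4 − 22.9)/8.2 ≈ 1.6463.
Excellent type's separating payoff: 36.4 − 4.6 × r* = 36.4 − 4.6 × (36.4 − 22.9)/8.2 = 36.4 − 62.1/8.2 ≈ 28.8268.
Pooling payoff: 0.20 × 36.4 + 0.80 × 22.9 = 25.6.
Difference: 28.8268 − 25.6 = 3.2268, i.e. 3.23 to two decimal places.
The excellent type prefers to separate.

3.23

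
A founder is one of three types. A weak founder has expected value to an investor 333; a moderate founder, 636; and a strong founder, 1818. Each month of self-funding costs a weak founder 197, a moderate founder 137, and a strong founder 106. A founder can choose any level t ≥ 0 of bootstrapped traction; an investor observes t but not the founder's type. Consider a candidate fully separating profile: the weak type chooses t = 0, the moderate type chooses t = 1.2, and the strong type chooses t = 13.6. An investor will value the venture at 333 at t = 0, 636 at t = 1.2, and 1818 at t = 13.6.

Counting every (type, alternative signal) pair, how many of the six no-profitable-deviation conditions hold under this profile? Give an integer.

4

Moderate (own payoff 636 − 137×1.2 = 471.6): to t=0 gives 333 → no gain ✓; to t=13.6 gives 1818 − 137×13.6 = -45.2 → no gain ✓.
Strong (own payoff 1818 − 106×13.6 = 376.4): to t=0 gives 333 → no gain ✓; to t=1.2 gives 636 − 106×1.2 = 508.8 → profitable ✗.
Weak (own payoff 333): to t=1.2 gives 636 − 197×1.2 = 399.6 → profitable ✗; to t=13.6 gives 1818 − 197×13.6 = -861.2 → no gain ✓.
4 of the 6 constraints hold; not an equilibrium.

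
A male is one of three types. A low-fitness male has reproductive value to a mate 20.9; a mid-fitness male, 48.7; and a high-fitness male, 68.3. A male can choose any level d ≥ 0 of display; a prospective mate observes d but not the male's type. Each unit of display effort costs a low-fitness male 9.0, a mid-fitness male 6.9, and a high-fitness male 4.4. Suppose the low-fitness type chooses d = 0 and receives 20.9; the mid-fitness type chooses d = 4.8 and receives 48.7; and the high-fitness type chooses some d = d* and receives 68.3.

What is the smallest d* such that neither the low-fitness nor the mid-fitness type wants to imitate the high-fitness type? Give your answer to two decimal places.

Mid-fitness type (on-path payoff 48.7 − 6.9×4.8 = 15.58) won't mimic when 15.58 ≥ 68.3 − 6.9·d*, i.e. d* ≥ 7.64.
Low-fitness type (on-path payoff 20.9) won't mimic when 20.9 ≥ 68.3 − 9.0·d*, i.e. d* ≥ 5.27.
Both must hold, so d* = max(5.27, 7.64) = 7.64. The mid-fitness type's constraint binds.

7.64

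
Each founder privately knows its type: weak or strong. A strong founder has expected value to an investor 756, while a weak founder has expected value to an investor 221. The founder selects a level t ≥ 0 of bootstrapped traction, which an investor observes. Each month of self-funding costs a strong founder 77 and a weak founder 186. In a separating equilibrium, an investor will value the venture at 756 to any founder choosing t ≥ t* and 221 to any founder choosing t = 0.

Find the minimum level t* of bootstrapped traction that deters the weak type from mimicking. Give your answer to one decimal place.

A weak founder choosing t = 0 receives 221.
Imitating at t* instead would pay 756 at cost 186·t*, netting 756 − 186·t*.
Indifference: 221 = 756 − 186·t*, so t* = (756 − 221) / 186 ≈ 2.9.
At t* the weak type's incentive constraint just binds; the strong type strictly prefers t* since its per-unit cost is lower.

2.9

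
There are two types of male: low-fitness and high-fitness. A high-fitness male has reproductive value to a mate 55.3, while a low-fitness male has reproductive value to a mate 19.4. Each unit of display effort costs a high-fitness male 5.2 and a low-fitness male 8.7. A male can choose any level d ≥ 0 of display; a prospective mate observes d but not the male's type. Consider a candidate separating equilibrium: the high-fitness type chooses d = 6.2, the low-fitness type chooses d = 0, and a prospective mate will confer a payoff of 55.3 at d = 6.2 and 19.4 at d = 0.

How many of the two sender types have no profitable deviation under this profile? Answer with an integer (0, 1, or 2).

Low-fitness type: stay at 0 → 19.4; mimic → 55.3 − 8.7 × 6.2 = 1.36. IC holds (19.4 ≥ 1.36).
High-fitness type: signal → 55.3 − 5.2 × 6.2 = 23.06; deviate to 0 → 19.4. IC holds (23.06 ≥ 19.4).
2 of 2 constraints hold, so this is a separating equilibrium.

2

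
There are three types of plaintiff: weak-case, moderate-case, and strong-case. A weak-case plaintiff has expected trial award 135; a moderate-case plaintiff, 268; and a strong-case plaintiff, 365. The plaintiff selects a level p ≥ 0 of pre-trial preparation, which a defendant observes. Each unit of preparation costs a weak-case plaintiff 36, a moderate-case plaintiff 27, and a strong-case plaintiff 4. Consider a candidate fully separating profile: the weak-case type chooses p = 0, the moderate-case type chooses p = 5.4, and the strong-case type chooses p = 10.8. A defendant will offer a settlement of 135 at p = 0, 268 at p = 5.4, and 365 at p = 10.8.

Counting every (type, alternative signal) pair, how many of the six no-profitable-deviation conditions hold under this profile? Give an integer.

5

Weak-case (own payoff 135): to p=5.4 gives 268 − 36×5.4 = 73.6 → no gain ✓; to p=10.8 gives 365 − 36×10.8 = -23.8 → no gain ✓.
Moderate-case (own payoff 268 − 27×5.4 = 122.2): to p=0 gives 135 → profitable ✗; to p=10.8 gives 365 − 27×10.8 = 73.4 → no gain ✓.
Strong-case (own payoff 365 − 4×10.8 = 321.8): to p=0 gives 135 → no gain ✓; to p=5.4 gives 268 − 4×5.4 = 246.4 → no gain ✓.
5 of the 6 constraints hold; not an equilibrium.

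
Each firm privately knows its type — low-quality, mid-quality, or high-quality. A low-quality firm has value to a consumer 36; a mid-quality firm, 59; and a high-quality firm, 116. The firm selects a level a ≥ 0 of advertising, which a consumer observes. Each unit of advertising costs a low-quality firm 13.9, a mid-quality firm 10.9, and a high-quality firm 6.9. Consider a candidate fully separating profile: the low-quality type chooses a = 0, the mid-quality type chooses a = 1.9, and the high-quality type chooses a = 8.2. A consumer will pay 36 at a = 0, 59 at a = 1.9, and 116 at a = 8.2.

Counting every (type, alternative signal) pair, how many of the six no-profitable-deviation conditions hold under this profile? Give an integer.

Low-quality (own payoff 36): to a=1.9 gives 59 − 13.9×1.9 = 32.59 → no gain ✓; to a=8.2 gives 116 − 13.9×8.2 = 2.02 → no gain ✓.
High-quality (own payoff 116 − 6.9×8.2 = 59.42): to a=0 gives 36 → no gain ✓; to a=1.9 gives 59 − 6.9×1.9 = 45.89 → no gain ✓.
Mid-quality (own payoff 59 − 10.9×1.9 = 38.29): to a=0 gives 36 → no gain ✓; to a=8.2 gives 116 − 10.9×8.2 = 26.62 → no gain ✓.
6 of the 6 constraints hold; this profile is a separating equilibrium.

6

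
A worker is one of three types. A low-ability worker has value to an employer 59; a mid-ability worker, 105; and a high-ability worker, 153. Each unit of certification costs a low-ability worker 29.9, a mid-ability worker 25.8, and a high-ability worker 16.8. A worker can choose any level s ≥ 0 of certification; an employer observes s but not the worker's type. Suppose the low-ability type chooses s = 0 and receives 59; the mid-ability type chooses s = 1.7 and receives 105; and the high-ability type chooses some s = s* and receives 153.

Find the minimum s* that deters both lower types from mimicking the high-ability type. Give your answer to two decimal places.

Low-ability type (on-path payoff 59) won't mimic when 59 ≥ 153 − 29.9·s*, i.e. s* ≥ 3.14.
Mid-ability type (on-path payoff 105 − 25.8×1.7 = 61.14) won't mimic when 61.14 ≥ 153 − 25.8·s*, i.e. s* ≥ 3.56.
Both must hold, so s* = max(3.14, 3.56) = 3.56. The mid-ability type's constraint binds.

3.56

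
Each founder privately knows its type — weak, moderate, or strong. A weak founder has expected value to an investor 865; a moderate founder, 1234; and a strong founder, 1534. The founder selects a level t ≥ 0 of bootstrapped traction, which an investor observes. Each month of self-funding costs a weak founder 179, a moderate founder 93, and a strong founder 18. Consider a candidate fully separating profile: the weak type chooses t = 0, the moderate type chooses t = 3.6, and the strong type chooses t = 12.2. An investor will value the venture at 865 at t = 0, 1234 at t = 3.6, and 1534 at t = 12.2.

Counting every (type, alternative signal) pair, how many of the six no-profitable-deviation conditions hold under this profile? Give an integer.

Moderate (own payoff 1234 − 93×3.6 = 899.2): to t=0 gives 865 → no gain ✓; to t=12.2 gives 1534 − 93×12.2 = 399.4 → no gain ✓.
Weak (own payoff 865): to t=3.6 gives 1234 − 179×3.6 = 589.6 → no gain ✓; to t=12.2 gives 1534 − 179×12.2 = -649.8 → no gain ✓.
Strong (own payoff 1534 − 18×12.2 = 1314.4): to t=0 gives 865 → no gain ✓; to t=3.6 gives 1234 − 18×3.6 = 1169.2 → no gain ✓.
6 of the 6 constraints hold; this profile is a separating equilibrium.

6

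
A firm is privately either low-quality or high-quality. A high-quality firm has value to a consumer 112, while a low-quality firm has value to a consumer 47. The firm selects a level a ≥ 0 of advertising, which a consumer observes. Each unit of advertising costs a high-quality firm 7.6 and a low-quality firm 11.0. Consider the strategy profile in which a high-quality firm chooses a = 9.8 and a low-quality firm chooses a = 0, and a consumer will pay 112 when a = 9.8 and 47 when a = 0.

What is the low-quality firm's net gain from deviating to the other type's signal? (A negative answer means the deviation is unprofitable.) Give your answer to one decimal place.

Playing a = 0 the low-quality firm receives 47.
Deviating to a = 9.8 brings payment 112 at cost 11.0 × 9.8 = 107.8, netting 4.2.
Gain from deviating: 4.2 − 47 = -42.8.
The gain is negative, so the low-quality type's incentive-compatibility constraint is satisfied.

-42.8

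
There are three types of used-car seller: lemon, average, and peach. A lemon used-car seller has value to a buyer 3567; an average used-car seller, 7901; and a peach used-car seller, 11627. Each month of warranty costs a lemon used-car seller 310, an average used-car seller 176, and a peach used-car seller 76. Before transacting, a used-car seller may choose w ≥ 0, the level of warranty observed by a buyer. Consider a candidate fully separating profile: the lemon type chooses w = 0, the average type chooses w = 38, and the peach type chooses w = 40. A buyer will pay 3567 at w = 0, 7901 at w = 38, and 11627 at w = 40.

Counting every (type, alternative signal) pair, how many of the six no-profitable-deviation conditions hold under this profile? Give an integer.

Peach (own payoff 11627 − 76×40 = 8587): to w=0 gives 3567 → no gain ✓; to w=38 gives 7901 − 76×38 = 5013 → no gain ✓.
Lemon (own payoff 3567): to w=38 gives 7901 − 310×38 = -3879 → no gain ✓; to w=40 gives 11627 − 310×40 = -773 → no gain ✓.
Average (own payoff 7901 − 176×38 = 1213): to w=0 gives 3567 → profitable ✗; to w=40 gives 11627 − 176×40 = 4587 → profitable ✗.
4 of the 6 constraints hold; not an equilibrium.

4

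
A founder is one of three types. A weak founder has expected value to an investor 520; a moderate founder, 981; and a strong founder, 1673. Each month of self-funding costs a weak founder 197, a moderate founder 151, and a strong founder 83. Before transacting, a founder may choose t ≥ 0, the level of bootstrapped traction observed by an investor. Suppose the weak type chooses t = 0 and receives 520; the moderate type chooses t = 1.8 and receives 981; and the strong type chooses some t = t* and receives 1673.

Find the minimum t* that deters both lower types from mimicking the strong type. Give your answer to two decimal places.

6.38

Moderate type (on-path payoff 981 − 151×1.8 = 709.2) won't mimic when 709.2 ≥ 1673 − 151·t*, i.e. t* ≥ 6.38.
Weak type (on-path payoff 520) won't mimic when 520 ≥ 1673 − 197·t*, i.e. t* ≥ 5.85.
Both must hold, so t* = max(5.85, 6.38) = 6.38. The moderate type's constraint binds.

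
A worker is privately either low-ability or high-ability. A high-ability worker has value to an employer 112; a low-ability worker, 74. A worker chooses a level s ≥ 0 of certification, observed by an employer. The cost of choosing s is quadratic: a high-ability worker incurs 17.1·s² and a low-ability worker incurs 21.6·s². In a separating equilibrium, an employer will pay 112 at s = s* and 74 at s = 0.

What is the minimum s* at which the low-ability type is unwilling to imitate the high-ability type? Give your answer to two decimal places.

1.33

The low-ability type at s = 0 receives 74; imitating at s* yields 112 − 21.6·s*².
Indifference: 74 = 112 − 21.6·s*², so s*² = (112 − 74) / 21.6 ≈ 1.7593.
s* = √1.7593 ≈ 1.33.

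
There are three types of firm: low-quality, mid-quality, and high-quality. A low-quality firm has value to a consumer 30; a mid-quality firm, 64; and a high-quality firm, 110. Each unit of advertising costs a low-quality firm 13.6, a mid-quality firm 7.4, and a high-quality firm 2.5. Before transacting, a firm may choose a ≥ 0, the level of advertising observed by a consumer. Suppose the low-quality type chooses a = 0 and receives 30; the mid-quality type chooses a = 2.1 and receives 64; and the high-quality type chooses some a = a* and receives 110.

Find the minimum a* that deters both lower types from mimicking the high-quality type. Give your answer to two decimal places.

Low-quality type (on-path payoff 30) won't mimic when 30 ≥ 110 − 13.6·a*, i.e. a* ≥ 5.88.
Mid-quality type (on-path payoff 64 − 7.4×2.1 = 48.46) won't mimic when 48.46 ≥ 110 − 7.4·a*, i.e. a* ≥ 8.32.
Both must hold, so a* = max(5.88, 8.32) = 8.32. The mid-quality type's constraint binds.

8.32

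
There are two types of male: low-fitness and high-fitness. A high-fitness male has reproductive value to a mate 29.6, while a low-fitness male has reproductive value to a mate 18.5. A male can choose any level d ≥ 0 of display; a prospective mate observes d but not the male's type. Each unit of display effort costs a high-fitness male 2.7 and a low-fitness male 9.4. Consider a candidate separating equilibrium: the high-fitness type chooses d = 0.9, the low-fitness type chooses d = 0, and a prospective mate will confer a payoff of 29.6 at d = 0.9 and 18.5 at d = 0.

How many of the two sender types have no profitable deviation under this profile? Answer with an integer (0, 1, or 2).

1

Low-fitness type: stay at 0 → 18.5; mimic → 29.6 − 9.4 × 0.9 = 21.14. IC fails (18.5 < 21.14).
High-fitness type: signal → 29.6 − 2.7 × 0.9 = 27.17; deviate to 0 → 18.5. IC holds (27.17 ≥ 18.5).
1 of 2 constraints hold, so this profile is not an equilibrium.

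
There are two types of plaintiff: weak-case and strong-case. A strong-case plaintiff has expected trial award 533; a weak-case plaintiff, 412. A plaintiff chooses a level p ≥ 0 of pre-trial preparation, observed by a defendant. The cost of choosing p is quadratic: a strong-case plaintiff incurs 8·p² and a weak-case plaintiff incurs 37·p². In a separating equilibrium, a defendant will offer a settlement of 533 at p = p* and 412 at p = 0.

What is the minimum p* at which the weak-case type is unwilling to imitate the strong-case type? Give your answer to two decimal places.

1.81

The weak-case type at p = 0 receives 412; imitating at p* yields 533 − 37·p*².
Indifference: 412 = 533 − 37·p*², so p*² = (533 − 412) / 37 ≈ 3.2703.
p* = √3.2703 ≈ 1.81.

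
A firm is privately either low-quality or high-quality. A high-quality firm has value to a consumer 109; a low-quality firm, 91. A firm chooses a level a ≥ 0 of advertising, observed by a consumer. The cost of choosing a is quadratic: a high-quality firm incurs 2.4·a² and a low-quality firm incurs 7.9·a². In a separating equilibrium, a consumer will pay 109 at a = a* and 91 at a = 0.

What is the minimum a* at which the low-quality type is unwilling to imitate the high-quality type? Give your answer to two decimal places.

The low-quality type at a = 0 receives 91; imitating at a* yields 109 − 7.9·a*².
Indifference: 91 = 109 − 7.9·a*², so a*² = (109 − 91) / 7.9 ≈ 2.2785.
a* = √2.2785 ≈ 1.51.

1.51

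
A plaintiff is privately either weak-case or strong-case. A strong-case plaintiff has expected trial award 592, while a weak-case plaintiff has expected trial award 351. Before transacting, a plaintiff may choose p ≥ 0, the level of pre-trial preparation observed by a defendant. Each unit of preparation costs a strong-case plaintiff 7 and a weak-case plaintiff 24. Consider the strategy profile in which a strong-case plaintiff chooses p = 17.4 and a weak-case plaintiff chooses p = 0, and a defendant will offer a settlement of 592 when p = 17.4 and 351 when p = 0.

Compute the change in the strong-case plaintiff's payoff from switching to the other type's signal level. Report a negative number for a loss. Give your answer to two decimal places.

Playing p = 17.4 the strong-case plaintiff receives 592 − 7 × 17.4 = 470.2.
Deviating to p = 0 yields 351 instead.
Gain from deviating: 351 − 470.2 = -119.20.
The gain is negative, so the strong-case type's incentive-compatibility constraint is satisfied.

-119.20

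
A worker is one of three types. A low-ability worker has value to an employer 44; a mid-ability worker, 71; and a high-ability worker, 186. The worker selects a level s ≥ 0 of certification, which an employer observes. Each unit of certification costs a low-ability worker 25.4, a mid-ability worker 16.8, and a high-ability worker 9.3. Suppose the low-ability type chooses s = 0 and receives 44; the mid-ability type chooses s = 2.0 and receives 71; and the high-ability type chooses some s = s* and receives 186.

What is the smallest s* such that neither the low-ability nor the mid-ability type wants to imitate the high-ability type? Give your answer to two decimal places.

Low-ability type (on-path payoff 44) won't mimic when 44 ≥ 186 − 25.4·s*, i.e. s* ≥ 5.59.
Mid-ability type (on-path payoff 71 − 16.8×2.0 = 37.4) won't mimic when 37.4 ≥ 186 − 16.8·s*, i.e. s* ≥ 8.85.
Both must hold, so s* = max(5.59, 8.85) = 8.85. The mid-ability type's constraint binds.

8.85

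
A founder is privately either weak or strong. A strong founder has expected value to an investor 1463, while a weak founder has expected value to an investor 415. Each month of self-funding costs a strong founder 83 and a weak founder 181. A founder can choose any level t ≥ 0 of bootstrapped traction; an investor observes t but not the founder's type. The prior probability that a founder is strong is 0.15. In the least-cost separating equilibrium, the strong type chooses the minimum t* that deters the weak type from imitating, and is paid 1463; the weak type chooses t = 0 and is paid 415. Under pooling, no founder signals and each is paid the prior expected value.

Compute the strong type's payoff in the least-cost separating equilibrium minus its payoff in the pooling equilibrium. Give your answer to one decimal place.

Least-cost separating signal: t* solves 415 = 1463 − 181·t*, so t* = (1463 − 415)/181 ≈ 5.7901.
Strong type's separating payoff: 1463 − 83 × t* = 1463 − 83 × (1463 − 415)/181 = 1463 − 86984/181 ≈ 982.425.
Pooling payoff: 0.15 × 1463 + 0.85 × 415 = 572.2.
Difference: 982.425 − 572.2 = 410.225, i.e. 410.2 to one decimal place.
The strong type prefers to separate.

410.2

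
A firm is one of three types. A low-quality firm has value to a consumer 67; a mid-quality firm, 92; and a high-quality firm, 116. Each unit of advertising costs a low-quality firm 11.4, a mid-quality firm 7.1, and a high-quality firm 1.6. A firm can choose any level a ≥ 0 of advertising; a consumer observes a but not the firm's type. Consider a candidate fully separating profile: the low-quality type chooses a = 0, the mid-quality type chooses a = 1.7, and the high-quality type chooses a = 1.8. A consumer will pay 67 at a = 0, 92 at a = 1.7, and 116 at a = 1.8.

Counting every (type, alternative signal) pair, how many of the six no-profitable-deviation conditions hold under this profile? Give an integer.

3

High-quality (own payoff 116 − 1.6×1.8 = 113.12): to a=0 gives 67 → no gain ✓; to a=1.7 gives 92 − 1.6×1.7 = 89.28 → no gain ✓.
Mid-quality (own payoff 92 − 7.1×1.7 = 79.93): to a=0 gives 67 → no gain ✓; to a=1.8 gives 116 − 7.1×1.8 = 103.22 → profitable ✗.
Low-quality (own payoff 67): to a=1.7 gives 92 − 11.4×1.7 = 72.62 → profitable ✗; to a=1.8 gives 116 − 11.4×1.8 = 95.48 → profitable ✗.
3 of the 6 constraints hold; not an equilibrium.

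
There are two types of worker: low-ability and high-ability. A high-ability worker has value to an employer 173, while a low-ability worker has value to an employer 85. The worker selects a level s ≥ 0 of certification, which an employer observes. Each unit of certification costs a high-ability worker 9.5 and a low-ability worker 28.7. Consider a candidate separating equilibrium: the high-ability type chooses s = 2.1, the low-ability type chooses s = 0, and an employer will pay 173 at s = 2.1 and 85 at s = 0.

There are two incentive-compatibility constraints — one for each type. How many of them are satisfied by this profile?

High-ability type: signal → 173 − 9.5 × 2.1 = 153.05; deviate to 0 → 85. IC holds (153.05 ≥ 85).
Low-ability type: stay at 0 → 85; mimic → 173 − 28.7 × 2.1 = 112.73. IC fails (85 < 112.73).
1 of 2 constraints hold, so this profile is not an equilibrium.

1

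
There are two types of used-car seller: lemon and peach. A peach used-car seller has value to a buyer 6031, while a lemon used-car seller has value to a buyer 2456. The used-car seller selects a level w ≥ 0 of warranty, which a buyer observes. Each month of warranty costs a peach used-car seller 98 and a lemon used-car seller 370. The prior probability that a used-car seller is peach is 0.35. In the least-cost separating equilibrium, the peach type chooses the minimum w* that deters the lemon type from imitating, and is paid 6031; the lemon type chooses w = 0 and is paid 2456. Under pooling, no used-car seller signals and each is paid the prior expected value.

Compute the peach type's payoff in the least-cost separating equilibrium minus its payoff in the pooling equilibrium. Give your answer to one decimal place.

Least-cost separating signal: w* solves 2456 = 6031 − 370·w*, so w* = (6031 − 2456)/370 ≈ 9.6622.
Peach type's separating payoff: 6031 − 98 × w* = 6031 − 98 × (6031 − 2456)/370 = 6031 − 350350/370 ≈ 5084.108.
Pooling payoff: 0.35 × 6031 + 0.65 × 2456 = 3707.25.
Difference: 5084.108 − 3707.25 = 1376.858, i.e. 1376.9 to one decimal place.
The peach type prefers to separate.

1376.9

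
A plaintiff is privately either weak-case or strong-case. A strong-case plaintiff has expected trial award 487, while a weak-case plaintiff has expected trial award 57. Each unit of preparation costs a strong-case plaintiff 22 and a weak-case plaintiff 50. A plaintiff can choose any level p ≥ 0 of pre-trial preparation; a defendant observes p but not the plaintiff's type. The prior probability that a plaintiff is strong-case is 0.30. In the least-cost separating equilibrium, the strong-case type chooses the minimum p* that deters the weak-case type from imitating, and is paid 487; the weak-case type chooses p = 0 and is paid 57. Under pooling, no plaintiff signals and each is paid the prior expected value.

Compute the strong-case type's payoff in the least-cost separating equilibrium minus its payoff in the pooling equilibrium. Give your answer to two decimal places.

Least-cost separating signal: p* solves 57 = 487 − 50·p*, so p* = (487 − 57)/50 = 8.6.
Strong-case type's separating payoff: 487 − 22 × p* = 487 − 22 × (487 − 57)/50 = 487 − 9460/50 = 297.8.
Pooling payoff: 0.30 × 487 + 0.70 × 57 = 186.
Difference: 297.8 − 186 = 111.80.
The strong-case type prefers to separate.

111.80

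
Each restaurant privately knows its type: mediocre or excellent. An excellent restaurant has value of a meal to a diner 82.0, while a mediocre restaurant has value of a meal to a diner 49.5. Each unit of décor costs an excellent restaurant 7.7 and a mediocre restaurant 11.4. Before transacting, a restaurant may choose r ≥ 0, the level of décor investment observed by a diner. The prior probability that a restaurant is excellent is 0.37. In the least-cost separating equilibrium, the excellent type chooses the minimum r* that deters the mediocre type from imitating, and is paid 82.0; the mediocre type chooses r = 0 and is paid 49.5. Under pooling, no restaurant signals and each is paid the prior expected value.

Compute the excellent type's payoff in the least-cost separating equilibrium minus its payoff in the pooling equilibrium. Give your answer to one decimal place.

Least-cost separating signal: r* solves 49.5 = 82.0 − 11.4·r*, so r* = (82.0 − 49.5)/11.4 ≈ 2.8509.
Excellent type's separating payoff: 82.0 − 7.7 × r* = 82.0 − 7.7 × (82.0 − 49.5)/11.4 = 82.0 − 250.25/11.4 ≈ 60.048.
Pooling payoff: 0.37 × 82.0 + 0.63 × 49.5 = 61.525.
Difference: 60.048 − 61.525 = -1.477, i.e. -1.5 to one decimal place.
The excellent type would prefer the pooling outcome.

-1.5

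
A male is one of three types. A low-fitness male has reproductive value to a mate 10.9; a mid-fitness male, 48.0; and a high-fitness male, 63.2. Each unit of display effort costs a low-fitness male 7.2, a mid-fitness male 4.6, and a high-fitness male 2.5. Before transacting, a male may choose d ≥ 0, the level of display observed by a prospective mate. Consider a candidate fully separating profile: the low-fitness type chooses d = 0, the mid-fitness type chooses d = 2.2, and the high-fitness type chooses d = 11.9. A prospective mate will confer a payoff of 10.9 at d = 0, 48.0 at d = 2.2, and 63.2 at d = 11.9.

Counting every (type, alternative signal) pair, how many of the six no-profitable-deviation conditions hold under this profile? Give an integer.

4

High-fitness (own payoff 63.2 − 2.5×11.9 = 33.45): to d=0 gives 10.9 → no gain ✓; to d=2.2 gives 48.0 − 2.5×2.2 = 42.5 → profitable ✗.
Low-fitness (own payoff 10.9): to d=2.2 gives 48.0 − 7.2×2.2 = 32.16 → profitable ✗; to d=11.9 gives 63.2 − 7.2×11.9 = -22.48 → no gain ✓.
Mid-fitness (own payoff 48.0 − 4.6×2.2 = 37.88): to d=0 gives 10.9 → no gain ✓; to d=11.9 gives 63.2 − 4.6×11.9 = 8.46 → no gain ✓.
4 of the 6 constraints hold; not an equilibrium.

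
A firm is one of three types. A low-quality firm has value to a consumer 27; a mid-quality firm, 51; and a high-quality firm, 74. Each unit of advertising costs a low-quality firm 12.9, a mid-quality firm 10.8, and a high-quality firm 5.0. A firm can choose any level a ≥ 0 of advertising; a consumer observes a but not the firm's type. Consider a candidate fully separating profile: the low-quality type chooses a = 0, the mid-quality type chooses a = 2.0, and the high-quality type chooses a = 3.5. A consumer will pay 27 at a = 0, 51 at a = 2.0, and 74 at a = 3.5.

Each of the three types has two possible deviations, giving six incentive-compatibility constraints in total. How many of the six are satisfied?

Mid-quality (own payoff 51 − 10.8×2.0 = 29.4): to a=0 gives 27 → no gain ✓; to a=3.5 gives 74 − 10.8×3.5 = 36.2 → profitable ✗.
Low-quality (own payoff 27): to a=2.0 gives 51 − 12.9×2.0 = 25.2 → no gain ✓; to a=3.5 gives 74 − 12.9×3.5 = 28.85 → profitable ✗.
High-quality (own payoff 74 − 5.0×3.5 = 56.5): to a=0 gives 27 → no gain ✓; to a=2.0 gives 51 − 5.0×2.0 = 41 → no gain ✓.
4 of the 6 constraints hold; not an equilibrium.

4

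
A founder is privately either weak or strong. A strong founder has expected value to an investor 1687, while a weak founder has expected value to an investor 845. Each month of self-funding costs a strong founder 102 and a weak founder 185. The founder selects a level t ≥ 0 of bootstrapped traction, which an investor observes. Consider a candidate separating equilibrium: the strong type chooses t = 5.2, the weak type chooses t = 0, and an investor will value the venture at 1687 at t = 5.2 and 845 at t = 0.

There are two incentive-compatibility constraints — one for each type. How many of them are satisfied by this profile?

Strong type: signal → 1687 − 102 × 5.2 = 1156.6; deviate to 0 → 845. IC holds (1156.6 ≥ 845).
Weak type: stay at 0 → 845; mimic → 1687 − 185 × 5.2 = 725. IC holds (845 ≥ 725).
2 of 2 constraints hold, so this is a separating equilibrium.

2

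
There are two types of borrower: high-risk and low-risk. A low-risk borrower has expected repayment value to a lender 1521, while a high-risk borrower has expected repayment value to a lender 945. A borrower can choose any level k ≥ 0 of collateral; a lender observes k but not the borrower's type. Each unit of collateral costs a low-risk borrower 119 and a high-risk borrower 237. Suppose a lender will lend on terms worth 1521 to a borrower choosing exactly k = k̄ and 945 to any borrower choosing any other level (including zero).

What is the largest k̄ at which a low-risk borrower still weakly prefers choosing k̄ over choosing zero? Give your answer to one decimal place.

Choosing k̄ yields the low-risk type 1521 − 119·k̄; choosing zero yields 945.
The low-risk type is indifferent at 1521 − 119·k̄ = 945, i.e. k̄ = (1521 − 945) / 119 ≈ 4.8.
For any k̄ above 4.8 the low-risk type would rather pool at zero, so separation collapses.

4.8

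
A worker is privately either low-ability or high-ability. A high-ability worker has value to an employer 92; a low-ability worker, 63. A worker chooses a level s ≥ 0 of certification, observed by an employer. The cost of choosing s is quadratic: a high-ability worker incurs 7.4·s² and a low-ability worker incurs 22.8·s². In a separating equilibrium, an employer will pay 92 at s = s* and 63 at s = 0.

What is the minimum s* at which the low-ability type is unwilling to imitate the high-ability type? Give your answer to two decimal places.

The low-ability type at s = 0 receives 63; imitating at s* yields 92 − 22.8·s*².
Indifference: 63 = 92 − 22.8·s*², so s*² = (92 − 63) / 22.8 ≈ 1.2719.
s* = √1.2719 ≈ 1.13.

1.13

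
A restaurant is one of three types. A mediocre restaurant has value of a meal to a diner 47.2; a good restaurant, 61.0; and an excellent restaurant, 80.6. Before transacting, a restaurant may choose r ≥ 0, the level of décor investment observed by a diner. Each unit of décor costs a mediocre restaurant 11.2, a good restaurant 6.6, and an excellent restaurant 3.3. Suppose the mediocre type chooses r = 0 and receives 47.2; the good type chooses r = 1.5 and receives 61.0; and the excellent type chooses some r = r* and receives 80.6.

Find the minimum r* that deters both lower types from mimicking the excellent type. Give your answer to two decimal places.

Mediocre type (on-path payoff 47.2) won't mimic when 47.2 ≥ 80.6 − 11.2·r*, i.e. r* ≥ 2.98.
Good type (on-path payoff 61.0 − 6.6×1.5 = 51.1) won't mimic when 51.1 ≥ 80.6 − 6.6·r*, i.e. r* ≥ 4.47.
Both must hold, so r* = max(2.98, 4.47) = 4.47. The good type's constraint binds.

4.47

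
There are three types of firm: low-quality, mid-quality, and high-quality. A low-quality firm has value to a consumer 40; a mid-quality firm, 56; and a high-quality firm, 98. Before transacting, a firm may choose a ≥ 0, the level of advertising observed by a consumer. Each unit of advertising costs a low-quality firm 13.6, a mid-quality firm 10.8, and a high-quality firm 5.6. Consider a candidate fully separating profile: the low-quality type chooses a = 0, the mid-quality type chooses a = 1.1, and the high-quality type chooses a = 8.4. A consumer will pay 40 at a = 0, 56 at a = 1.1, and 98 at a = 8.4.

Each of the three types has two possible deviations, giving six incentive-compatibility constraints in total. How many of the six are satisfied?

Low-quality (own payoff 40): to a=1.1 gives 56 − 13.6×1.1 = 41.04 → profitable ✗; to a=8.4 gives 98 − 13.6×8.4 = -16.24 → no gain ✓.
High-quality (own payoff 98 − 5.6×8.4 = 50.96): to a=0 gives 40 → no gain ✓; to a=1.1 gives 56 − 5.6×1.1 = 49.84 → no gain ✓.
Mid-quality (own payoff 56 − 10.8×1.1 = 44.12): to a=0 gives 40 → no gain ✓; to a=8.4 gives 98 − 10.8×8.4 = 7.28 → no gain ✓.
5 of the 6 constraints hold; not an equilibrium.

5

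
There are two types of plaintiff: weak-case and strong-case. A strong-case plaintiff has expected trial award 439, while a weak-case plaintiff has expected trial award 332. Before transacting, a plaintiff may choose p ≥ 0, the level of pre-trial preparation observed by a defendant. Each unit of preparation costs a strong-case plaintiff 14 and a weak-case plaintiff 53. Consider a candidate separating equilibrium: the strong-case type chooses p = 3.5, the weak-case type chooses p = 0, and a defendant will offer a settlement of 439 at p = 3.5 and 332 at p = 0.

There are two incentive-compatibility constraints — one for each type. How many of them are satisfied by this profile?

Strong-case type: signal → 439 − 14 × 3.5 = 390; deviate to 0 → 332. IC holds (390 ≥ 332).
Weak-case type: stay at 0 → 332; mimic → 439 − 53 × 3.5 = 253.5. IC holds (332 ≥ 253.5).
2 of 2 constraints hold, so this is a separating equilibrium.

2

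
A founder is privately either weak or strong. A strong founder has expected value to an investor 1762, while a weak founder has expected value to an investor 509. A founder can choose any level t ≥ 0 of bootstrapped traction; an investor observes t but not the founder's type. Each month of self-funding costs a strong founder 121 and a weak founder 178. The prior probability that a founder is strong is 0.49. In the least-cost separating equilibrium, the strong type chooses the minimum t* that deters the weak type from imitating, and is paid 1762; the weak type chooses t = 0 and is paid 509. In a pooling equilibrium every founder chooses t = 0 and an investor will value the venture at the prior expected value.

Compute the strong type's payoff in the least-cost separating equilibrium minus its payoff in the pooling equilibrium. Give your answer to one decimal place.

Least-cost separating signal: t* solves 509 = 1762 − 178·t*, so t* = (1762 − 509)/178 ≈ 7.0393.
Strong type's separating payoff: 1762 − 121 × t* = 1762 − 121 × (1762 − 509)/178 = 1762 − 151613/178 ≈ 910.242.
Pooling payoff: 0.49 × 1762 + 0.51 × 509 = 1122.97.
Difference: 910.242 − 1122.97 = -212.728, i.e. -212.7 to one decimal place.
The strong type would prefer the pooling outcome.

-212.7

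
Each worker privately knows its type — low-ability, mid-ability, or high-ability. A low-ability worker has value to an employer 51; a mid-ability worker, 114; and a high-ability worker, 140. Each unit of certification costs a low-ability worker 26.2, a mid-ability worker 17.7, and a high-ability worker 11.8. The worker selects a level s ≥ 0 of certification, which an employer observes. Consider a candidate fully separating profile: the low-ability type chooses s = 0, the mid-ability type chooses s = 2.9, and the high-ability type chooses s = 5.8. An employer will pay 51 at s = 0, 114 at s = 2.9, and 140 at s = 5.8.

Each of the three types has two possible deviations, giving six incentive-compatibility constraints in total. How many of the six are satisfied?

5

Mid-ability (own payoff 114 − 17.7×2.9 = 62.67): to s=0 gives 51 → no gain ✓; to s=5.8 gives 140 − 17.7×5.8 = 37.34 → no gain ✓.
Low-ability (own payoff 51): to s=2.9 gives 114 − 26.2×2.9 = 38.02 → no gain ✓; to s=5.8 gives 140 − 26.2×5.8 = -11.96 → no gain ✓.
High-ability (own payoff 140 − 11.8×5.8 = 71.56): to s=0 gives 51 → no gain ✓; to s=2.9 gives 114 − 11.8×2.9 = 79.78 → profitable ✗.
5 of the 6 constraints hold; not an equilibrium.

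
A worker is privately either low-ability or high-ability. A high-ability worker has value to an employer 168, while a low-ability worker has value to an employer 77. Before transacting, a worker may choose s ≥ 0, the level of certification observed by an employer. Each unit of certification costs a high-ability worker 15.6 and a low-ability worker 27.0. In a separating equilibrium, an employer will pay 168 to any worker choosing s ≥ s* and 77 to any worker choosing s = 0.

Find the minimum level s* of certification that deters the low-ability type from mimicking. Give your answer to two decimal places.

3.37

A low-ability worker choosing s = 0 receives 77.
Imitating at s* instead would pay 168 at cost 27.0·s*, netting 168 − 27.0·s*.
Indifference: 77 = 168 − 27.0·s*, so s* = (168 − 77) / 27.0 ≈ 3.37.
This is the low-ability type's binding incentive-compatibility constraint; any s ≥ 3.37 sustains separation on that side.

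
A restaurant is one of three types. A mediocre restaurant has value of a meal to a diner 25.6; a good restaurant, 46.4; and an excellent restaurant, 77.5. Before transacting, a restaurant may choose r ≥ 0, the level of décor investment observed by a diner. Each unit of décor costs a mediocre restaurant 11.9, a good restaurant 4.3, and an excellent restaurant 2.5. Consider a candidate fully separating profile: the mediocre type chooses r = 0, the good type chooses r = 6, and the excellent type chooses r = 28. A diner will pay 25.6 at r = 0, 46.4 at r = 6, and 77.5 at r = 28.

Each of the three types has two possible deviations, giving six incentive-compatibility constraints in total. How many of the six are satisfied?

3

Excellent (own payoff 77.5 − 2.5×28 = 7.5): to r=0 gives 25.6 → profitable ✗; to r=6 gives 46.4 − 2.5×6 = 31.4 → profitable ✗.
Mediocre (own payoff 25.6): to r=6 gives 46.4 − 11.9×6 = -25 → no gain ✓; to r=28 gives 77.5 − 11.9×28 = -255.7 → no gain ✓.
Good (own payoff 46.4 − 4.3×6 = 20.6): to r=0 gives 25.6 → profitable ✗; to r=28 gives 77.5 − 4.3×28 = -42.9 → no gain ✓.
3 of the 6 constraints hold; not an equilibrium.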